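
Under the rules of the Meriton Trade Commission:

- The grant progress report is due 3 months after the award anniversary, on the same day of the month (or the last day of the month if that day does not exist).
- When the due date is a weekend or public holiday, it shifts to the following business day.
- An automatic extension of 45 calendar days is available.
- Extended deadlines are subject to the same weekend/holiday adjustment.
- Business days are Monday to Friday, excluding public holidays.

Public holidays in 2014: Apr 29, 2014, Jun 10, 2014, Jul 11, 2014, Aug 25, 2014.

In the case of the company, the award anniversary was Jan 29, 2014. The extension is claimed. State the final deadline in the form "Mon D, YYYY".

Moving 3 months forward from Jan 29, 2014 on the corresponding day gives Apr 29, 2014.
Because Apr 29, 2014 is a listed holiday, the deadline becomes Apr 30, 2014 (Wednesday).
With the 45-day extension, Apr 30, 2014 becomes Jun 14, 2014.
Jun 14, 2014 is a Saturday; the next business day is Jun 16, 2014 (Monday).
The final due date is Jun 16, 2014.

Jun 16, 2014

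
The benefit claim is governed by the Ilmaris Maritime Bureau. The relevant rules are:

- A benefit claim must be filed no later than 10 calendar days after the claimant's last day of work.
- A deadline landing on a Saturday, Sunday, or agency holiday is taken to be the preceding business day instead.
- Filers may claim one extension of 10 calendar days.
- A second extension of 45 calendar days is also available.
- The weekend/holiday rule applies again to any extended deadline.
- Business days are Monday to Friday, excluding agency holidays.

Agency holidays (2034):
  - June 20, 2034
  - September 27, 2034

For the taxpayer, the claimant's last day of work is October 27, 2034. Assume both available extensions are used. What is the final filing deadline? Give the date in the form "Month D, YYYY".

December 29, 2034

From October 27, 2034, 10 calendar days later is November 6, 2034.
November 6, 2034 (Monday) is already a business day.
The 10-calendar-day extension moves the deadline from November 6, 2034 to November 16, 2034.
November 16, 2034 falls on a Thursday, which is a business day, so no adjustment is needed.
With the 45-day extension, November 16, 2034 becomes December 31, 2034.
December 31, 2034 is a Sunday; the preceding business day is December 29, 2034 (Friday).
Deadline: December 29, 2034.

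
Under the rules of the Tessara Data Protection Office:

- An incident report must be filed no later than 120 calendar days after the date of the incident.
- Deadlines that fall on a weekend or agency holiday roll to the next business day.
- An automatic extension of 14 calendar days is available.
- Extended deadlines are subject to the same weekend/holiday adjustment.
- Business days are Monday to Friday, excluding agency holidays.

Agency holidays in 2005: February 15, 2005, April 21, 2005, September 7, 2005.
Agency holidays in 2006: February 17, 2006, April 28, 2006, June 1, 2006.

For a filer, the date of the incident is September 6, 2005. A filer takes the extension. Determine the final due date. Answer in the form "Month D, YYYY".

120 calendar days after September 6, 2005 is January 4, 2006.
January 4, 2006 falls on a Wednesday, which is a business day, so no adjustment is needed.
Add the 14 calendar-day extension to January 4, 2006: January 18, 2006.
Since January 18, 2006 is a Wednesday and not a holiday, the date is unchanged.
Final deadline: January 18, 2006.

January 18, 2006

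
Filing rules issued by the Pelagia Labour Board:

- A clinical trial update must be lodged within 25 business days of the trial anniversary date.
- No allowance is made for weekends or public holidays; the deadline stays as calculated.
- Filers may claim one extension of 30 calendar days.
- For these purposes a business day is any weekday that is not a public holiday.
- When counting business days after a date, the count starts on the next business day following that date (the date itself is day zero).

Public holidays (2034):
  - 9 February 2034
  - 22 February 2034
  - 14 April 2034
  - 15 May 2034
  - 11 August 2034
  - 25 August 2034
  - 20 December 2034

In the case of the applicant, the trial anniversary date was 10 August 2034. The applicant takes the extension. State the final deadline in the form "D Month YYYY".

Starting the day after 10 August 2034 and counting 25 business days lands on 18 September 2034.
18 September 2034 is a Monday; no weekend or holiday adjustment applies.
The 30-calendar-day extension moves the deadline from 18 September 2034 to 18 October 2034.
No adjustment is made for weekends or holidays, so 18 October 2034 stands.
The final due date is 18 October 2034.

18 October 2034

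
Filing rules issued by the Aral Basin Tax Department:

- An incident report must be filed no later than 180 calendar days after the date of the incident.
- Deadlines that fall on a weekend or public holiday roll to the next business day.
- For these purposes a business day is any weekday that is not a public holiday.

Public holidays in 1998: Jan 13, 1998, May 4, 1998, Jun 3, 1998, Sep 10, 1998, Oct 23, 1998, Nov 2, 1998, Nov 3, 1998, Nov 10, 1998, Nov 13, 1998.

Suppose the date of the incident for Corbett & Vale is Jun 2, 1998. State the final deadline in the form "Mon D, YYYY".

Nov 30, 1998

From Jun 2, 1998, 180 calendar days later is Nov 29, 1998.
Nov 29, 1998 falls on a Sunday. Rolling to the next business day gives Nov 30, 1998, a Monday.
Final deadline: Nov 30, 1998.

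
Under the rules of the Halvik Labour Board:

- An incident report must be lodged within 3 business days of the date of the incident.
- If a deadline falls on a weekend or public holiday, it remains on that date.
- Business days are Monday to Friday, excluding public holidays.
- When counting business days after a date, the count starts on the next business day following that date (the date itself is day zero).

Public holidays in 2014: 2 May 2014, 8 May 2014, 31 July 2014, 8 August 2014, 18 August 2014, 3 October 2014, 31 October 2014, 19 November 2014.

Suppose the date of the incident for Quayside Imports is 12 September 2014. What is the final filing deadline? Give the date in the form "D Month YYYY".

Starting the day after 12 September 2014 and counting 3 business days lands on 17 September 2014.
No adjustment is made for weekends or holidays, so 17 September 2014 stands.
The final due date is 17 September 2014.

17 September 2014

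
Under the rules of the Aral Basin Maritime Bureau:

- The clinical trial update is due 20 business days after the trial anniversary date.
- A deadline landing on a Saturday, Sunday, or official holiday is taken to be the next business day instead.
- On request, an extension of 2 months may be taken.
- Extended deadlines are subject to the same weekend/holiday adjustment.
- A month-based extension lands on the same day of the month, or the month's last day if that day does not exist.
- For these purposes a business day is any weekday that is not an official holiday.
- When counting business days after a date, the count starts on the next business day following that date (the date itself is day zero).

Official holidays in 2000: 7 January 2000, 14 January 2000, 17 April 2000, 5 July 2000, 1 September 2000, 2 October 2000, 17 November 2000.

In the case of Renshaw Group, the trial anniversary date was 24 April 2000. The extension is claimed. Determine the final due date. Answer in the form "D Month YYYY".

Counting 20 business days after 24 April 2000 (skipping weekends and listed holidays) reaches 22 May 2000.
22 May 2000 falls on a Monday, which is a business day, so no adjustment is needed.
Applying the 2 months extension: 2 months after 22 May 2000 is 22 July 2000.
22 July 2000 is a Saturday; the next business day is 24 July 2000 (Monday).
So the filing is due 24 July 2000.

24 July 2000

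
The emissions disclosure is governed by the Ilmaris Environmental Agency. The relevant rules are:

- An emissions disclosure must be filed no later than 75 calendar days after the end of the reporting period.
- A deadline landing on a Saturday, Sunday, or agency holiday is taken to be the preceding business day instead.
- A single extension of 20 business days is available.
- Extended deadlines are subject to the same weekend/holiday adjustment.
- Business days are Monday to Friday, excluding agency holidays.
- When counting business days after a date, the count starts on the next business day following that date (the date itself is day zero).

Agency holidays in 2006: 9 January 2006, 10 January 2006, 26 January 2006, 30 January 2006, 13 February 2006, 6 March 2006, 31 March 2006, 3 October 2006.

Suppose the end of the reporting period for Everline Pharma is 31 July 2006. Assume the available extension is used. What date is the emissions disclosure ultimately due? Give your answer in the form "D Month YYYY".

10 November 2006

From 31 July 2006, 75 calendar days later is 14 October 2006.
Because 14 October 2006 is a Saturday, the deadline becomes 13 October 2006 (Friday).
Applying the 20-business-day extension: 20 business days after 13 October 2006 is 10 November 2006.
10 November 2006 (Friday) is already a business day.
Final deadline: 10 November 2006.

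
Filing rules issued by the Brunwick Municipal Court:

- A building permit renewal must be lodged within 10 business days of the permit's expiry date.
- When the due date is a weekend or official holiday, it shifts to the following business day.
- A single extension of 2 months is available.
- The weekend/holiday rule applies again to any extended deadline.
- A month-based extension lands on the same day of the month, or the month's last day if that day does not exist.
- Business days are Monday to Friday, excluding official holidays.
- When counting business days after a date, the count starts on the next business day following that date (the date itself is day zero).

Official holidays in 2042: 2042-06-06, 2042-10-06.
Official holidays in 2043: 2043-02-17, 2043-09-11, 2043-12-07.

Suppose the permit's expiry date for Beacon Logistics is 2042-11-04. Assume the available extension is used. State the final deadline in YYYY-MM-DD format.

2043-01-19

Starting the day after 2042-11-04 and counting 10 business days lands on 2042-11-18.
2042-11-18 falls on a Tuesday, which is a business day, so no adjustment is needed.
Applying the 2 months extension: 2 months after 2042-11-18 is 2043-01-18.
Because 2043-01-18 is a Sunday, the deadline becomes 2043-01-19 (Monday).
The final due date is 2043-01-19.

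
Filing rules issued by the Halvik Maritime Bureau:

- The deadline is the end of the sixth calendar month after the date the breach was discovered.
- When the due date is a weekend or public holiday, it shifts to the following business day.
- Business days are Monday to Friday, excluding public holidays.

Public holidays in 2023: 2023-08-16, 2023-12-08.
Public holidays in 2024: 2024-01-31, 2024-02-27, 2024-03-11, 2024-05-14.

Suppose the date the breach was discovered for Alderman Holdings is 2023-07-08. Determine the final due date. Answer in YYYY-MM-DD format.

6 months after 2023-07-08 is January 2024; that month ends on 2024-01-31.
2024-01-31 is a listed holiday; the next business day is 2024-02-01 (Thursday).
The final due date is 2024-02-01.

2024-02-01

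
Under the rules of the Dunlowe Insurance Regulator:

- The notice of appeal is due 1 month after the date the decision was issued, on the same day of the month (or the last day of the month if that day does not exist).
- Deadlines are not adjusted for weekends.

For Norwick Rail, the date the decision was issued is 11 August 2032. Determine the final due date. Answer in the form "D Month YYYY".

1 month from 11 August 2032 is 11 September 2032.
No adjustment is made for weekends or holidays, so 11 September 2032 stands.
Deadline: 11 September 2032.

11 September 2032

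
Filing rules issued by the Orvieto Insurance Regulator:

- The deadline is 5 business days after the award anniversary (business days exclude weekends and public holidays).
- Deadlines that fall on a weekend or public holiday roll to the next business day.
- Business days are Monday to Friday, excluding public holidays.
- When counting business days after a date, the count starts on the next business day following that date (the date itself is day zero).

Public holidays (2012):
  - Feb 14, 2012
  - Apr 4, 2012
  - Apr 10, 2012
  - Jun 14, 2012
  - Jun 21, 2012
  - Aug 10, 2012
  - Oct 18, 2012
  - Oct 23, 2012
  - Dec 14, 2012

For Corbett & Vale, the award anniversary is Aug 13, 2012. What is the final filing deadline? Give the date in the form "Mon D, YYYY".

Aug 20, 2012

5 business days after Aug 13, 2012, excluding weekends and holidays, is Aug 20, 2012.
Aug 20, 2012 (Monday) is already a business day.
So the filing is due Aug 20, 2012.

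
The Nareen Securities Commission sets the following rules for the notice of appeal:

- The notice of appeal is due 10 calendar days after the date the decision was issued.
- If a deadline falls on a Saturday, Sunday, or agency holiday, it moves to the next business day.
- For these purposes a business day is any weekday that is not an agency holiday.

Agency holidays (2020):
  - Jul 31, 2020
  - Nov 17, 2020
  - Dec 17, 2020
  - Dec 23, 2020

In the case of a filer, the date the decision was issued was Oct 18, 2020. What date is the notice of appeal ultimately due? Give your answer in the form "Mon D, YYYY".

Oct 28, 2020

Adding 10 calendar days to Oct 18, 2020 gives Oct 28, 2020.
Oct 28, 2020 (Wednesday) is already a business day.
Final deadline: Oct 28, 2020.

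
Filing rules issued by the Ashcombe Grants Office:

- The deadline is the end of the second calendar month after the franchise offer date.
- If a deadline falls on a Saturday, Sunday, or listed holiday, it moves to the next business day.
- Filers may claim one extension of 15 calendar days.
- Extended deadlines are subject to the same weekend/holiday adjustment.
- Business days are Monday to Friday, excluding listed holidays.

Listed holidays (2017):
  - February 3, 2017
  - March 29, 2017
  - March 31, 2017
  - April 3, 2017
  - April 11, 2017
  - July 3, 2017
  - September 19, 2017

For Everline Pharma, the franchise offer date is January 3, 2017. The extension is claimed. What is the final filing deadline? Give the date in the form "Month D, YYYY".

2 months after January 3, 2017 is March 2017; that month ends on March 31, 2017.
March 31, 2017 is a listed holiday; the next business day is April 4, 2017 (Tuesday).
Applying the 15-calendar-day extension: April 4, 2017 + 15 days = April 19, 2017.
April 19, 2017 is a Wednesday and not a listed holiday, so it stands.
The final due date is April 19, 2017.

April 19, 2017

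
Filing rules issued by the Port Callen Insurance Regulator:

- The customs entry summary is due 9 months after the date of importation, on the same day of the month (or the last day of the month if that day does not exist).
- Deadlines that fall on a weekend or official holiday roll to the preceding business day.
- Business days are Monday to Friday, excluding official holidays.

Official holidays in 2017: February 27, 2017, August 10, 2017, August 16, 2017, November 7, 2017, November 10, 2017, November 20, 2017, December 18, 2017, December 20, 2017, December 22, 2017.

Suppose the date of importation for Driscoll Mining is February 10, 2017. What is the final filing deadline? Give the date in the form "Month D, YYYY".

9 months after February 10, 2017, on the same day of the month, is November 10, 2017.
November 10, 2017 is a listed holiday; the preceding business day is November 9, 2017 (Thursday).
So the filing is due November 9, 2017.

November 9, 2017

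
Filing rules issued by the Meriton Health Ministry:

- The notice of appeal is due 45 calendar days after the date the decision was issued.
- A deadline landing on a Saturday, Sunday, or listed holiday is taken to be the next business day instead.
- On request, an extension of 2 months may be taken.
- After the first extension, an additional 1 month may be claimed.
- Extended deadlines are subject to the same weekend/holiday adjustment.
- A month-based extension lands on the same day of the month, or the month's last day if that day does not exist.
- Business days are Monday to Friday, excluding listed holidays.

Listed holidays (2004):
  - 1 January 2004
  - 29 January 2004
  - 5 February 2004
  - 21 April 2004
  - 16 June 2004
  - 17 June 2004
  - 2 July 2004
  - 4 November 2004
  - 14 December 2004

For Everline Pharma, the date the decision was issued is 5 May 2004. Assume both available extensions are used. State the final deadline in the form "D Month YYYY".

From 5 May 2004, 45 calendar days later is 19 June 2004.
19 June 2004 is a Saturday, so it moves to the next business day, 21 June 2004 (Monday).
Add 2 months to 21 June 2004: 21 August 2004.
21 August 2004 is a Saturday, so it moves to the next business day, 23 August 2004 (Monday).
Applying the 1 month extension: 1 month after 23 August 2004 is 23 September 2004.
23 September 2004 (Thursday) is already a business day.
Deadline: 23 September 2004.

23 September 2004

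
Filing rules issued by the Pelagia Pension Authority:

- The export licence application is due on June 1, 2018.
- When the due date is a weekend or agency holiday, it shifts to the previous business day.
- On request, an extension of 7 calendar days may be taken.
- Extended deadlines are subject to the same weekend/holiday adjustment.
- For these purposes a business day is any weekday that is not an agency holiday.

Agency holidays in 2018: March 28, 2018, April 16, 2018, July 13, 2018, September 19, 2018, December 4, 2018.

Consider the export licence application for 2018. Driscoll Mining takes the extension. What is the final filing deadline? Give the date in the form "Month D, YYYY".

Start from the fixed due date, June 1, 2018.
June 1, 2018 falls on a Friday, which is a business day, so no adjustment is needed.
The 7-calendar-day extension moves the deadline from June 1, 2018 to June 8, 2018.
June 8, 2018 is a Friday and not a listed holiday, so it stands.
Deadline: June 8, 2018.

June 8, 2018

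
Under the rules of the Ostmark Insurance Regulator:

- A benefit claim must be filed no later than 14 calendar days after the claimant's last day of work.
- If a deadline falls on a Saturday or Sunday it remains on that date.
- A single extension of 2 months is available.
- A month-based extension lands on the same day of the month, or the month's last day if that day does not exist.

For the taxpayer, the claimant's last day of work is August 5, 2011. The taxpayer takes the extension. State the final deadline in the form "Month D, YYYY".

From August 5, 2011, 14 calendar days later is August 19, 2011.
No adjustment is made for weekends or holidays, so August 19, 2011 stands.
Add 2 months to August 19, 2011: October 19, 2011.
October 19, 2011 falls on a Wednesday. The rules make no weekend/holiday allowance, so it remains October 19, 2011.
Deadline: October 19, 2011.

October 19, 2011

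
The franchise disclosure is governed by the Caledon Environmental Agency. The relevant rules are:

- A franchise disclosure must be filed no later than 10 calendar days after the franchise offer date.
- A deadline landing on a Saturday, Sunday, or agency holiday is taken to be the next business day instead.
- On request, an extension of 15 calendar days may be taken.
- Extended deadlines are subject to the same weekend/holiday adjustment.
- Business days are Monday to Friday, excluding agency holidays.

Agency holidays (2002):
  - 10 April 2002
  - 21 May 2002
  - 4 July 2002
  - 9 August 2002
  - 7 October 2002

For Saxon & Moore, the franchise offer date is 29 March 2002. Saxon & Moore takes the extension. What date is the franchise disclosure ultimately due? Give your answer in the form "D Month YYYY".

10 calendar days after 29 March 2002 is 8 April 2002.
8 April 2002 falls on a Monday, which is a business day, so no adjustment is needed.
Applying the 15-calendar-day extension: 8 April 2002 + 15 days = 23 April 2002.
Since 23 April 2002 is a Tuesday and not a holiday, the date is unchanged.
So the filing is due 23 April 2002.

23 April 2002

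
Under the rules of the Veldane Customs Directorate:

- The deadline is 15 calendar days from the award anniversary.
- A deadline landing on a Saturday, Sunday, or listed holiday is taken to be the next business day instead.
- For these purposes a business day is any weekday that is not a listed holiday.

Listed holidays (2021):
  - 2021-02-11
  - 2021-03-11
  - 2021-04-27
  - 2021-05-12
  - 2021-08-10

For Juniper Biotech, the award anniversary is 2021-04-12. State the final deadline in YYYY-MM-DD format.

2021-04-28

Adding 15 calendar days to 2021-04-12 gives 2021-04-27.
2021-04-27 is a listed holiday, so it moves to the next business day, 2021-04-28 (Wednesday).
So the filing is due 2021-04-28.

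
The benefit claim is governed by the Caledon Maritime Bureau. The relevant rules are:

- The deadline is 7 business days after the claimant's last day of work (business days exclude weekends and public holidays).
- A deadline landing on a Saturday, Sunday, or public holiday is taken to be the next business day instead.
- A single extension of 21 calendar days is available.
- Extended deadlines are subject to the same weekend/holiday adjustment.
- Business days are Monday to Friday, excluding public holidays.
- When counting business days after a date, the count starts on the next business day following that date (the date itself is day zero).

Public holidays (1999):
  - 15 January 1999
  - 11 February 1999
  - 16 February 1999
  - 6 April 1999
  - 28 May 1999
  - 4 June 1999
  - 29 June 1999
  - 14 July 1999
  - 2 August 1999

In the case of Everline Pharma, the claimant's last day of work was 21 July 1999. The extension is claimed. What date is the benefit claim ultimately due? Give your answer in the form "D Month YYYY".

Starting the day after 21 July 1999 and counting 7 business days lands on 30 July 1999.
30 July 1999 (Friday) is already a business day.
With the 21-day extension, 30 July 1999 becomes 20 August 1999.
20 August 1999 falls on a Friday, which is a business day, so no adjustment is needed.
Final deadline: 20 August 1999.

20 August 1999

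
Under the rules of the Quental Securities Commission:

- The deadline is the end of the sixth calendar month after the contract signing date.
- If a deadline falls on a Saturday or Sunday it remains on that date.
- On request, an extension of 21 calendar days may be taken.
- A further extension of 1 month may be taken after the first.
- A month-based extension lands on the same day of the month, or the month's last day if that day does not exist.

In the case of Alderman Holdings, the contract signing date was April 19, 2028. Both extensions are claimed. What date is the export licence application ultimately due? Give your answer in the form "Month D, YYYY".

December 21, 2028

The sixth month after April 19, 2028 is October 2028, whose last day is October 31, 2028.
October 31, 2028 falls on a Tuesday. The rules make no weekend/holiday allowance, so it remains October 31, 2028.
The 21-calendar-day extension moves the deadline from October 31, 2028 to November 21, 2028.
November 21, 2028 is a Tuesday; no weekend or holiday adjustment applies.
Add 1 month to November 21, 2028: December 21, 2028.
December 21, 2028 falls on a Thursday. The rules make no weekend/holiday allowance, so it remains December 21, 2028.
Final deadline: December 21, 2028.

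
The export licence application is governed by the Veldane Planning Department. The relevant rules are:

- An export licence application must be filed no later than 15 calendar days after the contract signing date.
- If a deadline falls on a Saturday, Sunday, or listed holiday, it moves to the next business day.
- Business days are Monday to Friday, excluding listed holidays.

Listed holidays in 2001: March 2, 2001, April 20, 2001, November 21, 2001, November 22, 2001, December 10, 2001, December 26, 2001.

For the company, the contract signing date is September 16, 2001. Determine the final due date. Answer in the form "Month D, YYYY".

Adding 15 calendar days to September 16, 2001 gives October 1, 2001.
October 1, 2001 is a Monday and not a listed holiday, so it stands.
Deadline: October 1, 2001.

October 1, 2001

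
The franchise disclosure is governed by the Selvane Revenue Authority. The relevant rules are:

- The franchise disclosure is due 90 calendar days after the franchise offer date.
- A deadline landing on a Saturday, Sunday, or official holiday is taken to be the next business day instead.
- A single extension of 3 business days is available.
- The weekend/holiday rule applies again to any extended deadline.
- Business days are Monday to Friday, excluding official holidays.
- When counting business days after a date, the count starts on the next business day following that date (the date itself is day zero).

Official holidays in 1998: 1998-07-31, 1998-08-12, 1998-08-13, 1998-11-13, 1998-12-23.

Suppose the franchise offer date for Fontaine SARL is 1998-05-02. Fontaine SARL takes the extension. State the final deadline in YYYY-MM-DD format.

90 calendar days after 1998-05-02 is 1998-07-31.
Because 1998-07-31 is a listed holiday, the deadline becomes 1998-08-03 (Monday).
Counting 3 further business days from 1998-08-03 reaches 1998-08-06.
1998-08-06 falls on a Thursday, which is a business day, so no adjustment is needed.
So the filing is due 1998-08-06.

1998-08-06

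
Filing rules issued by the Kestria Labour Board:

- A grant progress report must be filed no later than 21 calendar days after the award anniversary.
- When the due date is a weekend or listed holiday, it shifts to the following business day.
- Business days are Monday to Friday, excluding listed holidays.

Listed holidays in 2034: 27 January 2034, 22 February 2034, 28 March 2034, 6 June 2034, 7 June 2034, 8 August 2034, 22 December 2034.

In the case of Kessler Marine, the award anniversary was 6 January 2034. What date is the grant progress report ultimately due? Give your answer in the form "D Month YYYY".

30 January 2034

Trigger date 6 January 2034 + 21 calendar days = 27 January 2034.
Because 27 January 2034 is a listed holiday, the deadline becomes 30 January 2034 (Monday).
The final due date is 30 January 2034.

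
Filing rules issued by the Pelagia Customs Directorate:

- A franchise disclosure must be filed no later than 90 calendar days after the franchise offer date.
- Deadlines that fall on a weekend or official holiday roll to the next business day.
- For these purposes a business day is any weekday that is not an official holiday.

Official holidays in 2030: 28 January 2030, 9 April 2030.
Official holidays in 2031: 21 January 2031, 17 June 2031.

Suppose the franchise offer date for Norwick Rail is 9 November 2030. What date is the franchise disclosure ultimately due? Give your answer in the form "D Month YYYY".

7 February 2031

90 calendar days after 9 November 2030 is 7 February 2031.
Since 7 February 2031 is a Friday and not a holiday, the date is unchanged.
So the filing is due 7 February 2031.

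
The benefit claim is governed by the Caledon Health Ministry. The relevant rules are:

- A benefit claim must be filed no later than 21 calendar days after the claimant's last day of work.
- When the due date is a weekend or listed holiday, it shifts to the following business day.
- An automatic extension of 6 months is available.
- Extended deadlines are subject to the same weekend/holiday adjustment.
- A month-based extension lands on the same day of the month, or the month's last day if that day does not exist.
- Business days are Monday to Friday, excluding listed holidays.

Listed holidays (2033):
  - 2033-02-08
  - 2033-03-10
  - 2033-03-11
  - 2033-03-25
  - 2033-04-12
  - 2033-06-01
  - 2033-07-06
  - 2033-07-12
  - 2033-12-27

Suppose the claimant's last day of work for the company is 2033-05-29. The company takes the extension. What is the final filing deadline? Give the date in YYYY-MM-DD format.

2033-12-20

From 2033-05-29, 21 calendar days later is 2033-06-19.
Because 2033-06-19 is a Sunday, the deadline becomes 2033-06-20 (Monday).
Add 6 months to 2033-06-20: 2033-12-20.
2033-12-20 (Tuesday) is already a business day.
The final due date is 2033-12-20.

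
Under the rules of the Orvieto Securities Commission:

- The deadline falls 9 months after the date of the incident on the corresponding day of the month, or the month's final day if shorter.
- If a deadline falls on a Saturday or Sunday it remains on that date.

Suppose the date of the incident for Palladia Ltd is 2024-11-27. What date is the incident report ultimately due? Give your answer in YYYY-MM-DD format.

2025-08-27

9 months from 2024-11-27 is 2025-08-27.
2025-08-27 falls on a Wednesday. The rules make no weekend/holiday allowance, so it remains 2025-08-27.
So the filing is due 2025-08-27.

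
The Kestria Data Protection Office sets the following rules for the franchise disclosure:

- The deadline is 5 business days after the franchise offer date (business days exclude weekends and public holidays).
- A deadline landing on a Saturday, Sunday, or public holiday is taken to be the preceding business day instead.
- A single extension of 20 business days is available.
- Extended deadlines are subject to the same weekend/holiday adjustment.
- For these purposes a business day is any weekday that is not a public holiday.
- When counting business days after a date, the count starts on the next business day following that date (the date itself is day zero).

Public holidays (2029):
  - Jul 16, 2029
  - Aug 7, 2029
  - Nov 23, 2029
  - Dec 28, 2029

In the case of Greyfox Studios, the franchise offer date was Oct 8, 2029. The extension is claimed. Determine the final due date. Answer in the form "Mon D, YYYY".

5 business days after Oct 8, 2029, excluding weekends and holidays, is Oct 15, 2029.
Oct 15, 2029 falls on a Monday, which is a business day, so no adjustment is needed.
The 20-business-day extension runs from Oct 15, 2029 to Nov 12, 2029.
Nov 12, 2029 is a Monday and not a listed holiday, so it stands.
The final due date is Nov 12, 2029.

Nov 12, 2029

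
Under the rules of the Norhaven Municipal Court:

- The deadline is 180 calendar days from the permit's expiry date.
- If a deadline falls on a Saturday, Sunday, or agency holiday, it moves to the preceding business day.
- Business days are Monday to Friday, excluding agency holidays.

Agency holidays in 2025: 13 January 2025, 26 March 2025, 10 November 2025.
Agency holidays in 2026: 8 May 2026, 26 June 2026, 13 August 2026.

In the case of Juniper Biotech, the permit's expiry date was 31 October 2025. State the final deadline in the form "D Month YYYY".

Adding 180 calendar days to 31 October 2025 gives 29 April 2026.
29 April 2026 is a Wednesday and not a listed holiday, so it stands.
So the filing is due 29 April 2026.

29 April 2026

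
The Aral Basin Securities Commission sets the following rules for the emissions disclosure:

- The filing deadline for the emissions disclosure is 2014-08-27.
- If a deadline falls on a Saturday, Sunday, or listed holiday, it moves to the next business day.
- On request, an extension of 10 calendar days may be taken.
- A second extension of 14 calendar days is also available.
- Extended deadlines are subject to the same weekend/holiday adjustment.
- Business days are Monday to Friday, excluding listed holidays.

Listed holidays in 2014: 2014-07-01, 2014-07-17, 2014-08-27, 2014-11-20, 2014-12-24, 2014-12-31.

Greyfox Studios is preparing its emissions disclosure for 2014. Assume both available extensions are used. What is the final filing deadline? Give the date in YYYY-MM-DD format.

2014-09-22

Start from the fixed due date, 2014-08-27.
Because 2014-08-27 is a listed holiday, the deadline becomes 2014-08-28 (Thursday).
The 10-calendar-day extension moves the deadline from 2014-08-28 to 2014-09-07.
Because 2014-09-07 is a Sunday, the deadline becomes 2014-09-08 (Monday).
Add the 14 calendar-day extension to 2014-09-08: 2014-09-22.
Since 2014-09-22 is a Monday and not a holiday, the date is unchanged.
Final deadline: 2014-09-22.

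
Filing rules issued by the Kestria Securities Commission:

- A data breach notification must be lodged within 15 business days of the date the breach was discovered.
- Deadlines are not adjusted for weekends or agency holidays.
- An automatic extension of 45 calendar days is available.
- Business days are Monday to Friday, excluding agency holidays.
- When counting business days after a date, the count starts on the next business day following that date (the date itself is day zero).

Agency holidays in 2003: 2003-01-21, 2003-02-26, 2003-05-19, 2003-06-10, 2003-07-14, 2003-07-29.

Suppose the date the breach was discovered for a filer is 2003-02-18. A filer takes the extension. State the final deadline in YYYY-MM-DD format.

2003-04-26

Starting the day after 2003-02-18 and counting 15 business days lands on 2003-03-12.
2003-03-12 falls on a Wednesday. The rules make no weekend/holiday allowance, so it remains 2003-03-12.
Applying the 45-calendar-day extension: 2003-03-12 + 45 days = 2003-04-26.
2003-04-26 is a Saturday; no weekend or holiday adjustment applies.
The final due date is 2003-04-26.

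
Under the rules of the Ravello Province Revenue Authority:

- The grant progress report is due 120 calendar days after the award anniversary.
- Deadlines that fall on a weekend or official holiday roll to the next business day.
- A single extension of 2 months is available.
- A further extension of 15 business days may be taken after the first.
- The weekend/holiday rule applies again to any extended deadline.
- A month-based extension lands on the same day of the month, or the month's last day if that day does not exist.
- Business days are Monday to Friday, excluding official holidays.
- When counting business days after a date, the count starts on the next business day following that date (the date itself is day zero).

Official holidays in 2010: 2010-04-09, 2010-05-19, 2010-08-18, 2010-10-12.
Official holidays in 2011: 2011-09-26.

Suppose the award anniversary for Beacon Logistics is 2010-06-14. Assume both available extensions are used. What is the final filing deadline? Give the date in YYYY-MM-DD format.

Adding 120 calendar days to 2010-06-14 gives 2010-10-12.
Because 2010-10-12 is a listed holiday, the deadline becomes 2010-10-13 (Wednesday).
Applying the 2 months extension: 2 months after 2010-10-13 is 2010-12-13.
2010-12-13 falls on a Monday, which is a business day, so no adjustment is needed.
Counting 15 further business days from 2010-12-13 reaches 2011-01-03.
2011-01-03 falls on a Monday, which is a business day, so no adjustment is needed.
Final deadline: 2011-01-03.

2011-01-03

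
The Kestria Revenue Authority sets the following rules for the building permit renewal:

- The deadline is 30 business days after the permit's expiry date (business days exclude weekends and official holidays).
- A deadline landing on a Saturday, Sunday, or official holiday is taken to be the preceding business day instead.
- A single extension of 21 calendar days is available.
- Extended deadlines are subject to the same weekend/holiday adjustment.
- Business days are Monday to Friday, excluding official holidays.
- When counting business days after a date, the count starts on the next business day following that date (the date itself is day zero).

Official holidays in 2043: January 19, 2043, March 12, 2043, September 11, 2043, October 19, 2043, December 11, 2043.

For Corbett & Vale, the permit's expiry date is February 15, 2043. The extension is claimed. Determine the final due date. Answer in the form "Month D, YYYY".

April 20, 2043

Starting the day after February 15, 2043 and counting 30 business days lands on March 30, 2043.
March 30, 2043 is a Monday and not a listed holiday, so it stands.
Add the 21 calendar-day extension to March 30, 2043: April 20, 2043.
April 20, 2043 falls on a Monday, which is a business day, so no adjustment is needed.
The final due date is April 20, 2043.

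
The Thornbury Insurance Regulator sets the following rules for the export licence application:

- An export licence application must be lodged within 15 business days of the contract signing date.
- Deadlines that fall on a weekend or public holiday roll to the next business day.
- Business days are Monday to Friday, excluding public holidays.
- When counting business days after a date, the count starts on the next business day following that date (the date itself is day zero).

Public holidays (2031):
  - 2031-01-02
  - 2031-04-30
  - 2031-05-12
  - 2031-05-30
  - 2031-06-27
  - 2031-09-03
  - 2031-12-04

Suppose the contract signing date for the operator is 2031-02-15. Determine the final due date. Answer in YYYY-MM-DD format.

2031-03-07

Counting 15 business days after 2031-02-15 (skipping weekends and listed holidays) reaches 2031-03-07.
2031-03-07 is a Friday and not a listed holiday, so it stands.
The final due date is 2031-03-07.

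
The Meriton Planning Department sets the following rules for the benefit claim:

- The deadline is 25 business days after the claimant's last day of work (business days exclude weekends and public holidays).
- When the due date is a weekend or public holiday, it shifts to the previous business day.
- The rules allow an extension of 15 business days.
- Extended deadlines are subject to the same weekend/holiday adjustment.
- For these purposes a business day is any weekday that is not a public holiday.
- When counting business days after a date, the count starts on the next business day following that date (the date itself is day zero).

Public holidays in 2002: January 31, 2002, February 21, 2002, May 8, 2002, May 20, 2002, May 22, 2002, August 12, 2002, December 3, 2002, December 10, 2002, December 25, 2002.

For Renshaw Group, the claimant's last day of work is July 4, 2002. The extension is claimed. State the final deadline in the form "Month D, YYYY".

August 30, 2002

Counting 25 business days after July 4, 2002 (skipping weekends and listed holidays) reaches August 8, 2002.
August 8, 2002 (Thursday) is already a business day.
Counting 15 further business days from August 8, 2002 reaches August 30, 2002.
August 30, 2002 (Friday) is already a business day.
Deadline: August 30, 2002.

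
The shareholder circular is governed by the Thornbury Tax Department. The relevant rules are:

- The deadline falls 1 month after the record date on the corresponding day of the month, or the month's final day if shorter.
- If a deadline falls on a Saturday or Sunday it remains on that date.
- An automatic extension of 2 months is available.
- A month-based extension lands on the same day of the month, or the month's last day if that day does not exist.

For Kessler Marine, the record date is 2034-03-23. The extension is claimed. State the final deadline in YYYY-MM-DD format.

1 month after 2034-03-23, on the same day of the month, is 2034-04-23.
2034-04-23 is a Sunday; no weekend or holiday adjustment applies.
Add 2 months to 2034-04-23: 2034-06-23.
2034-06-23 falls on a Friday. The rules make no weekend/holiday allowance, so it remains 2034-06-23.
Final deadline: 2034-06-23.

2034-06-23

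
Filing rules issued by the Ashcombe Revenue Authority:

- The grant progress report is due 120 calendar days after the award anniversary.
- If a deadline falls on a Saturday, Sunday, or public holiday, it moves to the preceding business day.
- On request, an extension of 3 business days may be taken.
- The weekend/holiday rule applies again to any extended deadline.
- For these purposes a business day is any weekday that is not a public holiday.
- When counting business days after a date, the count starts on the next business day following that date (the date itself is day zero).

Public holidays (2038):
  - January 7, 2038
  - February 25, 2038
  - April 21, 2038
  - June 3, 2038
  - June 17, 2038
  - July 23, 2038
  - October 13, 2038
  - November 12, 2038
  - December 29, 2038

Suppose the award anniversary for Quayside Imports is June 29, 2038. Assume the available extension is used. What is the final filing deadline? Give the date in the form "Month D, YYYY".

120 calendar days after June 29, 2038 is October 27, 2038.
Since October 27, 2038 is a Wednesday and not a holiday, the date is unchanged.
Applying the 3-business-day extension: 3 business days after October 27, 2038 is November 1, 2038.
Since November 1, 2038 is a Monday and not a holiday, the date is unchanged.
Deadline: November 1, 2038.

November 1, 2038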